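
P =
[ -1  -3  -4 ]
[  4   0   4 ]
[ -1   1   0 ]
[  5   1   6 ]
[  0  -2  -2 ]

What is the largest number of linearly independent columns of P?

2

Row reduce to echelon form.
R2 ← R2 + (4)·R1: [0, -12, -12]
R3 ← R3 − R1: [0, 4, 4]
R4 ← R4 + (5)·R1: [0, -14, -14]
R3 ← R3 + (1/3)·R2: [0, 0, 0]
R4 ← R4 − (7/6)·R2: [0, 0, 0]
R5 ← R5 − (1/6)·R2: [0, 0, 0]
Echelon form has 2 nonzero rows, so rank(P) = 2.
The rank gives the maximum number of linearly independent columns: 2.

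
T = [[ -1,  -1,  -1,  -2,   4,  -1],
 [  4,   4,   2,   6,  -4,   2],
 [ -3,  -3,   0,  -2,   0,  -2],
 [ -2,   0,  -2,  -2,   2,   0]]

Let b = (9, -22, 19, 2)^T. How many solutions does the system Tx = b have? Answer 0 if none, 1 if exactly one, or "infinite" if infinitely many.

infinite

Row reduce the augmented matrix [T | b].
R2 ← R2 + (4)·R1: [0, 0, -2, -2, 12, -2, 14]
R3 ← R3 − (3)·R1: [0, 0, 3, 4, -12, 1, -8]
R4 ← R4 − (2)·R1: [0, 2, 0, 2, -6, 2, -16]
Swap R2 ↔ R4
R4 ← R4 + (2/3)·R3: [0, 0, 0, 2/3, 4, -4/3, 26/3]
The echelon form has 4 nonzero rows, and every pivot lies in the first 6 columns, so rank(T) = rank([T|b]) = 4.
The system is consistent.
rank = 4 < 6 unknowns, so there are infinitely many solutions.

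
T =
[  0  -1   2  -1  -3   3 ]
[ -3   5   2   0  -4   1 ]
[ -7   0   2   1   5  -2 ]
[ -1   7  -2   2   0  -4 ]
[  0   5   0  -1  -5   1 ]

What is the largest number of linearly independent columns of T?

4

Row reduce to echelon form.
Swap R1 ↔ R2
R3 ← R3 − (7/3)·R1: [0, -35/3, -8/3, 1, 43/3, -13/3]
R4 ← R4 − (1/3)·R1: [0, 16/3, -8/3, 2, 4/3, -13/3]
R3 ← R3 − (35/3)·R2: [0, 0, -26, 38/3, 148/3, -118/3]
R4 ← R4 + (16/3)·R2: [0, 0, 8, -10/3, -44/3, 35/3]
R5 ← R5 + (5)·R2: [0, 0, 10, -6, -20, 16]
R4 ← R4 + (4/13)·R3: [0, 0, 0, 22/39, 20/39, -17/39]
R5 ← R5 + (5/13)·R3: [0, 0, 0, -44/39, -40/39, 34/39]
R5 ← R5 + (2)·R4: [0, 0, 0, 0, 0, 0]
Echelon form has 4 nonzero rows, so rank(T) = 4.
The rank gives the maximum number of linearly independent columns: 4.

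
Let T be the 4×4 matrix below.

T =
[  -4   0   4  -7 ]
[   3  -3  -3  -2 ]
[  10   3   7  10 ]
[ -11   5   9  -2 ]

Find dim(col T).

4

Row reduce to echelon form.
R2 ← R2 + (3/4)·R1: [0, -3, 0, -29/4]
R3 ← R3 + (5/2)·R1: [0, 3, 17, -15/2]
R4 ← R4 − (11/4)·R1: [0, 5, -2, 69/4]
R3 ← R3 + R2: [0, 0, 17, -59/4]
R4 ← R4 + (5/3)·R2: [0, 0, -2, 31/6]
R4 ← R4 + (2/17)·R3: [0, 0, 0, 175/51]
Echelon form has 4 nonzero rows, so rank(T) = 4.
The column space has dimension equal to the rank: 4.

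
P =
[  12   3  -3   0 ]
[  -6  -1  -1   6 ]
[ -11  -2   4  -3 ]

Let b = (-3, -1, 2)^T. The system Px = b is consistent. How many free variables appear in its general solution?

Row reduce the augmented matrix [P | b].
R2 ← R2 + (1/2)·R1: [0, 1/2, -5/2, 6, -5/2]
R3 ← R3 + (11/12)·R1: [0, 3/4, 5/4, -3, -3/4]
R3 ← R3 − (3/2)·R2: [0, 0, 5, -12, 3]
The echelon form has 3 nonzero rows, and every pivot lies in the first 4 columns, so rank(P) = rank([P|b]) = 3.
The system is consistent.
Free variables = (unknowns) − (rank) = 4 − 3 = 1.

1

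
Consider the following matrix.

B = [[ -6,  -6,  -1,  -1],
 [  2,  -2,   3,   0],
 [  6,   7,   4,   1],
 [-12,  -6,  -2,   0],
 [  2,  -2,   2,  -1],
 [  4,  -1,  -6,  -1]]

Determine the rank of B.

Row reduce to echelon form.
R2 ← R2 + (1/3)·R1: [0, -4, 8/3, -1/3]
R3 ← R3 + R1: [0, 1, 3, 0]
R4 ← R4 − (2)·R1: [0, 6, 0, 2]
R5 ← R5 + (1/3)·R1: [0, -4, 5/3, -4/3]
R6 ← R6 + (2/3)·R1: [0, -5, -20/3, -5/3]
R3 ← R3 + (1/4)·R2: [0, 0, 11/3, -1/12]
R4 ← R4 + (3/2)·R2: [0, 0, 4, 3/2]
R5 ← R5 − R2: [0, 0, -1, -1]
R6 ← R6 − (5/4)·R2: [0, 0, -10, -5/4]
R4 ← R4 − (12/11)·R3: [0, 0, 0, 35/22]
R5 ← R5 + (3/11)·R3: [0, 0, 0, -45/44]
R6 ← R6 + (30/11)·R3: [0, 0, 0, -65/44]
R5 ← R5 + (9/14)·R4: [0, 0, 0, 0]
R6 ← R6 + (13/14)·R4: [0, 0, 0, 0]
Echelon form has 4 nonzero rows, so rank(B) = 4.

4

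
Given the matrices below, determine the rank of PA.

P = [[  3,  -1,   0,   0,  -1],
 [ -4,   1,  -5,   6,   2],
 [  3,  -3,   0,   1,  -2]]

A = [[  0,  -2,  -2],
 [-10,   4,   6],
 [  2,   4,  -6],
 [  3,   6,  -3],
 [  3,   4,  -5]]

3

First compute PA:
[[  7, -14,  -7],
 [  4,  36,  16],
 [ 27, -20, -17]]
Now row reduce the product.
R2 ← R2 − (4/7)·R1: [0, 44, 20]
R3 ← R3 − (27/7)·R1: [0, 34, 10]
R3 ← R3 − (17/22)·R2: [0, 0, -60/11]
3 nonzero rows, so rank(PA) = 3.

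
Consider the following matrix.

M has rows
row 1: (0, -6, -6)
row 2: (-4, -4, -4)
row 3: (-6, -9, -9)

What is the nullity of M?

Row reduce to echelon form.
Swap R1 ↔ R2
R3 ← R3 − (3/2)·R1: [0, -3, -3]
R3 ← R3 − (1/2)·R2: [0, 0, 0]
2 nonzero rows, so rank(M) = 2.
M has 3 columns; by rank–nullity, nullity = 3 − 2 = 1.

1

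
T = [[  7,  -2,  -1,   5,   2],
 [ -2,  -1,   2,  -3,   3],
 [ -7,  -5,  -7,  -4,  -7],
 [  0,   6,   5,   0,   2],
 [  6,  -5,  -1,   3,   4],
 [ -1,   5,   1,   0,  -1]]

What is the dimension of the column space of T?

Row reduce to echelon form.
R2 ← R2 + (2/7)·R1: [0, -11/7, 12/7, -11/7, 25/7]
R3 ← R3 + R1: [0, -7, -8, 1, -5]
R5 ← R5 − (6/7)·R1: [0, -23/7, -1/7, -9/7, 16/7]
R6 ← R6 + (1/7)·R1: [0, 33/7, 6/7, 5/7, -5/7]
R3 ← R3 − (49/11)·R2: [0, 0, -172/11, 8, -230/11]
R4 ← R4 + (42/11)·R2: [0, 0, 127/11, -6, 172/11]
R5 ← R5 − (23/11)·R2: [0, 0, -41/11, 2, -57/11]
R6 ← R6 + (3)·R2: [0, 0, 6, -4, 10]
R4 ← R4 + (127/172)·R3: [0, 0, 0, -4/43, 17/86]
R5 ← R5 − (41/172)·R3: [0, 0, 0, 4/43, -17/86]
R6 ← R6 + (33/86)·R3: [0, 0, 0, -40/43, 85/43]
R5 ← R5 + R4: [0, 0, 0, 0, 0]
R6 ← R6 − (10)·R4: [0, 0, 0, 0, 0]
Echelon form has 4 nonzero rows, so rank(T) = 4.
The column space has dimension equal to the rank: 4.

4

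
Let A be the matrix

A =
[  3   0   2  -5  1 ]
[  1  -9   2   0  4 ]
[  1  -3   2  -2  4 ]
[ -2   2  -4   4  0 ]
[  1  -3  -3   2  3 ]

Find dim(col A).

Row reduce to echelon form.
R2 ← R2 − (1/3)·R1: [0, -9, 4/3, 5/3, 11/3]
R3 ← R3 − (1/3)·R1: [0, -3, 4/3, -1/3, 11/3]
R4 ← R4 + (2/3)·R1: [0, 2, -8/3, 2/3, 2/3]
R5 ← R5 − (1/3)·R1: [0, -3, -11/3, 11/3, 8/3]
R3 ← R3 − (1/3)·R2: [0, 0, 8/9, -8/9, 22/9]
R4 ← R4 + (2/9)·R2: [0, 0, -64/27, 28/27, 40/27]
R5 ← R5 − (1/3)·R2: [0, 0, -37/9, 28/9, 13/9]
R4 ← R4 + (8/3)·R3: [0, 0, 0, -4/3, 8]
R5 ← R5 + (37/8)·R3: [0, 0, 0, -1, 51/4]
R5 ← R5 − (3/4)·R4: [0, 0, 0, 0, 27/4]
Echelon form has 5 nonzero rows, so rank(A) = 5.
The column space has dimension equal to the rank: 5.

5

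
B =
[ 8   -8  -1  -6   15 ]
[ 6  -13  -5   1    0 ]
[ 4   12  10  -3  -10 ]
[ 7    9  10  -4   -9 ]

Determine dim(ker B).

1

Row reduce to echelon form.
R2 ← R2 − (3/4)·R1: [0, -7, -17/4, 11/2, -45/4]
R3 ← R3 − (1/2)·R1: [0, 16, 21/2, 0, -35/2]
R4 ← R4 − (7/8)·R1: [0, 16, 87/8, 5/4, -177/8]
R3 ← R3 + (16/7)·R2: [0, 0, 11/14, 88/7, -605/14]
R4 ← R4 + (16/7)·R2: [0, 0, 65/56, 387/28, -2679/56]
R4 ← R4 − (65/44)·R3: [0, 0, 0, -19/4, 16]
4 nonzero rows, so rank(B) = 4.
B has 5 columns; by rank–nullity, nullity = 5 − 4 = 1.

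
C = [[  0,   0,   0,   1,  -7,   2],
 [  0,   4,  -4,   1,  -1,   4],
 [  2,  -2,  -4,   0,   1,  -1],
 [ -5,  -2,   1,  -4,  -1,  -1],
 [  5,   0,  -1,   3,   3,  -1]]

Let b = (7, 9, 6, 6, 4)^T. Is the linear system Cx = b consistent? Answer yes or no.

Row reduce the augmented matrix [C | b].
Swap R1 ↔ R3
R4 ← R4 + (5/2)·R1: [0, -7, -9, -4, 3/2, -7/2, 21]
R5 ← R5 − (5/2)·R1: [0, 5, 9, 3, 1/2, 3/2, -11]
R4 ← R4 + (7/4)·R2: [0, 0, -16, -9/4, -1/4, 7/2, 147/4]
R5 ← R5 − (5/4)·R2: [0, 0, 14, 7/4, 7/4, -7/2, -89/4]
Swap R3 ↔ R4
R5 ← R5 + (7/8)·R3: [0, 0, 0, -7/32, 49/32, -7/16, 317/32]
R5 ← R5 + (7/32)·R4: [0, 0, 0, 0, 0, 0, 183/16]
The echelon form has 5 nonzero rows; the last pivot sits in the augmented column, so rank(C) = 4 but rank([C|b]) = 5.
Since the ranks differ, the system is inconsistent.

no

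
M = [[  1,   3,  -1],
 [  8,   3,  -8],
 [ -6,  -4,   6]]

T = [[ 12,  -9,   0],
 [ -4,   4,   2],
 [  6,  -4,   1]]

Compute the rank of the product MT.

2

First compute MT:
[[ -6,   7,   5],
 [ 36, -28,  -2],
 [-20,  14,  -2]]
Now row reduce the product.
R2 ← R2 + (6)·R1: [0, 14, 28]
R3 ← R3 − (10/3)·R1: [0, -28/3, -56/3]
R3 ← R3 + (2/3)·R2: [0, 0, 0]
2 nonzero rows, so rank(MT) = 2.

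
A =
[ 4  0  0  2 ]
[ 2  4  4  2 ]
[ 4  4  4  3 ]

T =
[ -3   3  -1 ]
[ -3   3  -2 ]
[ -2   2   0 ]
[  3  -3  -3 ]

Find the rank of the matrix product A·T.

2

First compute AT:
[[ -6,   6, -10],
 [-20,  20, -16],
 [-23,  23, -21]]
Now row reduce the product.
R2 ← R2 − (10/3)·R1: [0, 0, 52/3]
R3 ← R3 − (23/6)·R1: [0, 0, 52/3]
R3 ← R3 − R2: [0, 0, 0]
2 nonzero rows, so rank(AT) = 2.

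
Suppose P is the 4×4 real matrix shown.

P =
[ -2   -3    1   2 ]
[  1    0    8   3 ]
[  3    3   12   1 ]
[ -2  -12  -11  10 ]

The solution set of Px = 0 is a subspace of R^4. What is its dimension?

Row reduce to echelon form.
R2 ← R2 + (1/2)·R1: [0, -3/2, 17/2, 4]
R3 ← R3 + (3/2)·R1: [0, -3/2, 27/2, 4]
R4 ← R4 − R1: [0, -9, -12, 8]
R3 ← R3 − R2: [0, 0, 5, 0]
R4 ← R4 − (6)·R2: [0, 0, -63, -16]
R4 ← R4 + (63/5)·R3: [0, 0, 0, -16]
4 nonzero rows, so rank(P) = 4.
P has 4 columns; by rank–nullity, nullity = 4 − 4 = 0.

0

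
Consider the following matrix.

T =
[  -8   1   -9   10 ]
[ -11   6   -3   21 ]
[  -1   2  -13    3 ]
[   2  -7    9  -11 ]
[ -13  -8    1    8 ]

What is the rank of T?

Row reduce to echelon form.
R2 ← R2 − (11/8)·R1: [0, 37/8, 75/8, 29/4]
R3 ← R3 − (1/8)·R1: [0, 15/8, -95/8, 7/4]
R4 ← R4 + (1/4)·R1: [0, -27/4, 27/4, -17/2]
R5 ← R5 − (13/8)·R1: [0, -77/8, 125/8, -33/4]
R3 ← R3 − (15/37)·R2: [0, 0, -580/37, -44/37]
R4 ← R4 + (54/37)·R2: [0, 0, 756/37, 77/37]
R5 ← R5 + (77/37)·R2: [0, 0, 1300/37, 253/37]
R4 ← R4 + (189/145)·R3: [0, 0, 0, 77/145]
R5 ← R5 + (65/29)·R3: [0, 0, 0, 121/29]
R5 ← R5 − (55/7)·R4: [0, 0, 0, 0]
Echelon form has 4 nonzero rows, so rank(T) = 4.

4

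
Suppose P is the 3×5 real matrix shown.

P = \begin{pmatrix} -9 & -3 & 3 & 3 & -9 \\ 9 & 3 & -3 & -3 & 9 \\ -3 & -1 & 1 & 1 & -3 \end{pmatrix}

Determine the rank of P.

Row reduce to echelon form.
R2 ← R2 + R1: [0, 0, 0, 0, 0]
R3 ← R3 − (1/3)·R1: [0, 0, 0, 0, 0]
Echelon form has 1 nonzero row, so rank(P) = 1.

1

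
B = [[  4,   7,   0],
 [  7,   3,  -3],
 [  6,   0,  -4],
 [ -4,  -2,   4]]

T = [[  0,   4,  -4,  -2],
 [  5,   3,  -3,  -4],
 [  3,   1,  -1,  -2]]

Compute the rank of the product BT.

First compute BT:
[[ 35,  37, -37, -36],
 [  6,  34, -34, -20],
 [-12,  20, -20,  -4],
 [  2, -18,  18,   8]]
Now row reduce the product.
R2 ← R2 − (6/35)·R1: [0, 968/35, -968/35, -484/35]
R3 ← R3 + (12/35)·R1: [0, 1144/35, -1144/35, -572/35]
R4 ← R4 − (2/35)·R1: [0, -704/35, 704/35, 352/35]
R3 ← R3 − (13/11)·R2: [0, 0, 0, 0]
R4 ← R4 + (8/11)·R2: [0, 0, 0, 0]
2 nonzero rows, so rank(BT) = 2.

2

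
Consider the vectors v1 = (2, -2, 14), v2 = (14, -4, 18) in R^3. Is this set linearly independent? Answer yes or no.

Form the matrix with these vectors as rows and row reduce.
R2 ← R2 − (7)·R1: [0, 10, -80]
2 nonzero rows, so the 2 vectors span a space of dimension 2.
Since 2 = 2, the vectors are linearly independent.

yes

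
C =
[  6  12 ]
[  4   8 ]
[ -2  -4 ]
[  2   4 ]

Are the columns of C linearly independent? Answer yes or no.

Row reduce C to echelon form.
R2 ← R2 − (2/3)·R1: [0, 0]
R3 ← R3 + (1/3)·R1: [0, 0]
R4 ← R4 − (1/3)·R1: [0, 0]
1 pivot among 2 columns.
Only 1 < 2 pivot columns, so the columns are linearly dependent.

no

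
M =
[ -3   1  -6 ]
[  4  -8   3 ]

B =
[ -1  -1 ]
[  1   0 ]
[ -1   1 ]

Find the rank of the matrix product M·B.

2

First compute MB:
[[ 10,  -3],
 [-15,  -1]]
Now row reduce the product.
R2 ← R2 + (3/2)·R1: [0, -11/2]
2 nonzero rows, so rank(MB) = 2.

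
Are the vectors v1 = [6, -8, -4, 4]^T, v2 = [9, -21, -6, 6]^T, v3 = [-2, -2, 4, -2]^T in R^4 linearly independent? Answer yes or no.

Form the matrix with these vectors as rows and row reduce.
R2 ← R2 − (3/2)·R1: [0, -9, 0, 0]
R3 ← R3 + (1/3)·R1: [0, -14/3, 8/3, -2/3]
R3 ← R3 − (14/27)·R2: [0, 0, 8/3, -2/3]
3 nonzero rows, so the 3 vectors span a space of dimension 3.
Since 3 = 3, the vectors are linearly independent.

yes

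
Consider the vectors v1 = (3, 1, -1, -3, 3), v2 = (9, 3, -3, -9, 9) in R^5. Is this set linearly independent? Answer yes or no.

no

Form the matrix with these vectors as rows and row reduce.
R2 ← R2 − (3)·R1: [0, 0, 0, 0, 0]
1 nonzero row, so the 2 vectors span a space of dimension 1.
Since 1 < 2, the vectors are linearly dependent.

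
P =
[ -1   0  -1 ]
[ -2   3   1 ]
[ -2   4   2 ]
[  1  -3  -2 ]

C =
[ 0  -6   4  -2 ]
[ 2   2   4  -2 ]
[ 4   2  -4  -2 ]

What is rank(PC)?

First compute PC:
[[ -4,   4,   0,   4],
 [ 10,  20,   0,  -4],
 [ 16,  24,   0,  -8],
 [-14, -16,   0,   8]]
Now row reduce the product.
R2 ← R2 + (5/2)·R1: [0, 30, 0, 6]
R3 ← R3 + (4)·R1: [0, 40, 0, 8]
R4 ← R4 − (7/2)·R1: [0, -30, 0, -6]
R3 ← R3 − (4/3)·R2: [0, 0, 0, 0]
R4 ← R4 + R2: [0, 0, 0, 0]
2 nonzero rows, so rank(PC) = 2.

2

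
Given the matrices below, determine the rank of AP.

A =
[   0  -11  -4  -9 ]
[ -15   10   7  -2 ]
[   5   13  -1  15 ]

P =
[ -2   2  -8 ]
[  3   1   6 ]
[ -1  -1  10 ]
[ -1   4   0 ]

3

First compute AP:
[[-20, -43, -106],
 [ 55, -35, 250],
 [ 15,  84,  28]]
Now row reduce the product.
R2 ← R2 + (11/4)·R1: [0, -613/4, -83/2]
R3 ← R3 + (3/4)·R1: [0, 207/4, -103/2]
R3 ← R3 + (207/613)·R2: [0, 0, -40160/613]
3 nonzero rows, so rank(AP) = 3.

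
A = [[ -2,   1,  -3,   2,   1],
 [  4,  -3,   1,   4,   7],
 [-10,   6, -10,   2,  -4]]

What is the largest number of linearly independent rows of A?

Row reduce to echelon form.
R2 ← R2 + (2)·R1: [0, -1, -5, 8, 9]
R3 ← R3 − (5)·R1: [0, 1, 5, -8, -9]
R3 ← R3 + R2: [0, 0, 0, 0, 0]
Echelon form has 2 nonzero rows, so rank(A) = 2.
The rank gives the maximum number of linearly independent rows: 2.

2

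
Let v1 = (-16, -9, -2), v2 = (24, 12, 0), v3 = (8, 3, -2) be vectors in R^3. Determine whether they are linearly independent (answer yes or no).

Form the matrix with these vectors as rows and row reduce.
R2 ← R2 + (3/2)·R1: [0, -3/2, -3]
R3 ← R3 + (1/2)·R1: [0, -3/2, -3]
R3 ← R3 − R2: [0, 0, 0]
2 nonzero rows, so the 3 vectors span a space of dimension 2.
Since 2 < 3, the vectors are linearly dependent.

no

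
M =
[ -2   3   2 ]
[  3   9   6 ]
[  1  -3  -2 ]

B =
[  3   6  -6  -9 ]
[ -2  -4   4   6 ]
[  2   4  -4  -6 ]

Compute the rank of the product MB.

First compute MB:
[[ -8, -16,  16,  24],
 [  3,   6,  -6,  -9],
 [  5,  10, -10, -15]]
Now row reduce the product.
R2 ← R2 + (3/8)·R1: [0, 0, 0, 0]
R3 ← R3 + (5/8)·R1: [0, 0, 0, 0]
1 nonzero row, so rank(MB) = 1.

1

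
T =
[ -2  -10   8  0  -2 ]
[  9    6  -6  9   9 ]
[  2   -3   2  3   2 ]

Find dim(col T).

Row reduce to echelon form.
R2 ← R2 + (9/2)·R1: [0, -39, 30, 9, 0]
R3 ← R3 + R1: [0, -13, 10, 3, 0]
R3 ← R3 − (1/3)·R2: [0, 0, 0, 0, 0]
Echelon form has 2 nonzero rows, so rank(T) = 2.
The column space has dimension equal to the rank: 2.

2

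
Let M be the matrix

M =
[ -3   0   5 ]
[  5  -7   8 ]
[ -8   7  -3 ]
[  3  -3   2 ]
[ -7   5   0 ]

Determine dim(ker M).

Row reduce to echelon form.
R2 ← R2 + (5/3)·R1: [0, -7, 49/3]
R3 ← R3 − (8/3)·R1: [0, 7, -49/3]
R4 ← R4 + R1: [0, -3, 7]
R5 ← R5 − (7/3)·R1: [0, 5, -35/3]
R3 ← R3 + R2: [0, 0, 0]
R4 ← R4 − (3/7)·R2: [0, 0, 0]
R5 ← R5 + (5/7)·R2: [0, 0, 0]
2 nonzero rows, so rank(M) = 2.
M has 3 columns; by rank–nullity, nullity = 3 − 2 = 1.

1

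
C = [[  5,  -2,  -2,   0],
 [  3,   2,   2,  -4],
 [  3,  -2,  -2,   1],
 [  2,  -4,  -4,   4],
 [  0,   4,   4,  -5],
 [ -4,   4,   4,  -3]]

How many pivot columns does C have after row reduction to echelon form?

Row reduce to echelon form.
R2 ← R2 − (3/5)·R1: [0, 16/5, 16/5, -4]
R3 ← R3 − (3/5)·R1: [0, -4/5, -4/5, 1]
R4 ← R4 − (2/5)·R1: [0, -16/5, -16/5, 4]
R6 ← R6 + (4/5)·R1: [0, 12/5, 12/5, -3]
R3 ← R3 + (1/4)·R2: [0, 0, 0, 0]
R4 ← R4 + R2: [0, 0, 0, 0]
R5 ← R5 − (5/4)·R2: [0, 0, 0, 0]
R6 ← R6 − (3/4)·R2: [0, 0, 0, 0]
Echelon form has 2 nonzero rows, so rank(C) = 2.
Each nonzero row contributes one pivot column: 2 pivot columns.

2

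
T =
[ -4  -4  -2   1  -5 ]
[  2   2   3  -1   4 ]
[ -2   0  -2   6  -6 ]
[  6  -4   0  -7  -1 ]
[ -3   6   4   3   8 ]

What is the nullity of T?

Row reduce to echelon form.
R2 ← R2 + (1/2)·R1: [0, 0, 2, -1/2, 3/2]
R3 ← R3 − (1/2)·R1: [0, 2, -1, 11/2, -7/2]
R4 ← R4 + (3/2)·R1: [0, -10, -3, -11/2, -17/2]
R5 ← R5 − (3/4)·R1: [0, 9, 11/2, 9/4, 47/4]
Swap R2 ↔ R3
R4 ← R4 + (5)·R2: [0, 0, -8, 22, -26]
R5 ← R5 − (9/2)·R2: [0, 0, 10, -45/2, 55/2]
R4 ← R4 + (4)·R3: [0, 0, 0, 20, -20]
R5 ← R5 − (5)·R3: [0, 0, 0, -20, 20]
R5 ← R5 + R4: [0, 0, 0, 0, 0]
4 nonzero rows, so rank(T) = 4.
T has 5 columns; by rank–nullity, nullity = 5 − 4 = 1.

1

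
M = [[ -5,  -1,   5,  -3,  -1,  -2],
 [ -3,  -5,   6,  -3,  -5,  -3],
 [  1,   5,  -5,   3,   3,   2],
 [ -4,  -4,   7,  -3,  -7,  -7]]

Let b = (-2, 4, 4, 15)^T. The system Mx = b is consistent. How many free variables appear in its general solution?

Row reduce the augmented matrix [M | b].
R2 ← R2 − (3/5)·R1: [0, -22/5, 3, -6/5, -22/5, -9/5, 26/5]
R3 ← R3 + (1/5)·R1: [0, 24/5, -4, 12/5, 14/5, 8/5, 18/5]
R4 ← R4 − (4/5)·R1: [0, -16/5, 3, -3/5, -31/5, -27/5, 83/5]
R3 ← R3 + (12/11)·R2: [0, 0, -8/11, 12/11, -2, -4/11, 102/11]
R4 ← R4 − (8/11)·R2: [0, 0, 9/11, 3/11, -3, -45/11, 141/11]
R4 ← R4 + (9/8)·R3: [0, 0, 0, 3/2, -21/4, -9/2, 93/4]
The echelon form has 4 nonzero rows, and every pivot lies in the first 6 columns, so rank(M) = rank([M|b]) = 4.
The system is consistent.
Free variables = (unknowns) − (rank) = 6 − 4 = 2.

2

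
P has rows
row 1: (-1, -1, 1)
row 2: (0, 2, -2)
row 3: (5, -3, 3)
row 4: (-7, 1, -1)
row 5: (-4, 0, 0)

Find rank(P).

2

Row reduce to echelon form.
R3 ← R3 + (5)·R1: [0, -8, 8]
R4 ← R4 − (7)·R1: [0, 8, -8]
R5 ← R5 − (4)·R1: [0, 4, -4]
R3 ← R3 + (4)·R2: [0, 0, 0]
R4 ← R4 − (4)·R2: [0, 0, 0]
R5 ← R5 − (2)·R2: [0, 0, 0]
Echelon form has 2 nonzero rows, so rank(P) = 2.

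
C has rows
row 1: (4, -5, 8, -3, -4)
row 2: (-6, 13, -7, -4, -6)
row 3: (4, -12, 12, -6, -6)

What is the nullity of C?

2

Row reduce to echelon form.
R2 ← R2 + (3/2)·R1: [0, 11/2, 5, -17/2, -12]
R3 ← R3 − R1: [0, -7, 4, -3, -2]
R3 ← R3 + (14/11)·R2: [0, 0, 114/11, -152/11, -190/11]
3 nonzero rows, so rank(C) = 3.
C has 5 columns; by rank–nullity, nullity = 5 − 3 = 2.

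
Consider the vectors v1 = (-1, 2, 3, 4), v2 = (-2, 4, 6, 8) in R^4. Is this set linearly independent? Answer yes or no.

Form the matrix with these vectors as rows and row reduce.
R2 ← R2 − (2)·R1: [0, 0, 0, 0]
1 nonzero row, so the 2 vectors span a space of dimension 1.
Since 1 < 2, the vectors are linearly dependent.

no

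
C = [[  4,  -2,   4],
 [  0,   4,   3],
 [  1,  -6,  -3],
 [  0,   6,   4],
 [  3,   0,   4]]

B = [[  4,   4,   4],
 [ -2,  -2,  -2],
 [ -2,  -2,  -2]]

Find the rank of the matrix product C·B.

1

First compute CB:
[[ 12,  12,  12],
 [-14, -14, -14],
 [ 22,  22,  22],
 [-20, -20, -20],
 [  4,   4,   4]]
Now row reduce the product.
R2 ← R2 + (7/6)·R1: [0, 0, 0]
R3 ← R3 − (11/6)·R1: [0, 0, 0]
R4 ← R4 + (5/3)·R1: [0, 0, 0]
R5 ← R5 − (1/3)·R1: [0, 0, 0]
1 nonzero row, so rank(CB) = 1.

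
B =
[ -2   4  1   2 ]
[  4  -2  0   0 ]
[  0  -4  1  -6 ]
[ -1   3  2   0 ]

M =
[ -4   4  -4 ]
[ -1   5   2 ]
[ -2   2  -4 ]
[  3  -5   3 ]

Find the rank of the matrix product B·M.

3

First compute BM:
[[  8,   4,  18],
 [-14,   6, -20],
 [-16,  12, -30],
 [ -3,  15,   2]]
Now row reduce the product.
R2 ← R2 + (7/4)·R1: [0, 13, 23/2]
R3 ← R3 + (2)·R1: [0, 20, 6]
R4 ← R4 + (3/8)·R1: [0, 33/2, 35/4]
R3 ← R3 − (20/13)·R2: [0, 0, -152/13]
R4 ← R4 − (33/26)·R2: [0, 0, -76/13]
R4 ← R4 − (1/2)·R3: [0, 0, 0]
3 nonzero rows, so rank(BM) = 3.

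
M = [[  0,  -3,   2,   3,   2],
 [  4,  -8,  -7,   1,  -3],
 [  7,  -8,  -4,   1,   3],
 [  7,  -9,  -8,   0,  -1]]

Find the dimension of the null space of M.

2

Row reduce to echelon form.
Swap R1 ↔ R2
R3 ← R3 − (7/4)·R1: [0, 6, 33/4, -3/4, 33/4]
R4 ← R4 − (7/4)·R1: [0, 5, 17/4, -7/4, 17/4]
R3 ← R3 + (2)·R2: [0, 0, 49/4, 21/4, 49/4]
R4 ← R4 + (5/3)·R2: [0, 0, 91/12, 13/4, 91/12]
R4 ← R4 − (13/21)·R3: [0, 0, 0, 0, 0]
3 nonzero rows, so rank(M) = 3.
M has 5 columns; by rank–nullity, nullity = 5 − 3 = 2.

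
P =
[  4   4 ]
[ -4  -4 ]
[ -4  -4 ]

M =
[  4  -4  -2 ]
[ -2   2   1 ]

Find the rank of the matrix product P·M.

1

First compute PM:
[[  8,  -8,  -4],
 [ -8,   8,   4],
 [ -8,   8,   4]]
Now row reduce the product.
R2 ← R2 + R1: [0, 0, 0]
R3 ← R3 + R1: [0, 0, 0]
1 nonzero row, so rank(PM) = 1.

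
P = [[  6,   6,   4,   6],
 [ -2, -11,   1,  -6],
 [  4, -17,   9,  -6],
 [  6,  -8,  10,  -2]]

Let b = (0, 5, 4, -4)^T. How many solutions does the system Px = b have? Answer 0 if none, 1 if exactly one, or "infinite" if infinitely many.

Row reduce the augmented matrix [P | b].
R2 ← R2 + (1/3)·R1: [0, -9, 7/3, -4, 5]
R3 ← R3 − (2/3)·R1: [0, -21, 19/3, -10, 4]
R4 ← R4 − R1: [0, -14, 6, -8, -4]
R3 ← R3 − (7/3)·R2: [0, 0, 8/9, -2/3, -23/3]
R4 ← R4 − (14/9)·R2: [0, 0, 64/27, -16/9, -106/9]
R4 ← R4 − (8/3)·R3: [0, 0, 0, 0, 26/3]
The echelon form has 4 nonzero rows; the last pivot sits in the augmented column, so rank(P) = 3 but rank([P|b]) = 4.
Since the ranks differ, the system is inconsistent.
It has no solutions.

0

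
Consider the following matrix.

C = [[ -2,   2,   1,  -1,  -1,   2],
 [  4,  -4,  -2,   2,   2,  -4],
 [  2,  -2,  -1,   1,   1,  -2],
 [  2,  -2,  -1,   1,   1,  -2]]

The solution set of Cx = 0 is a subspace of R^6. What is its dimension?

Row reduce to echelon form.
R2 ← R2 + (2)·R1: [0, 0, 0, 0, 0, 0]
R3 ← R3 + R1: [0, 0, 0, 0, 0, 0]
R4 ← R4 + R1: [0, 0, 0, 0, 0, 0]
1 nonzero row, so rank(C) = 1.
C has 6 columns; by rank–nullity, nullity = 6 − 1 = 5.

5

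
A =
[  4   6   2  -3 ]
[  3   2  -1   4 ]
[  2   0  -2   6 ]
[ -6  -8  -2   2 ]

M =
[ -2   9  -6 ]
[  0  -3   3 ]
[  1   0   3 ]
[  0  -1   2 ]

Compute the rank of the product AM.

First compute AM:
[[ -6,  21,  -6],
 [ -7,  17,  -7],
 [ -6,  12,  -6],
 [ 10, -32,  10]]
Now row reduce the product.
R2 ← R2 − (7/6)·R1: [0, -15/2, 0]
R3 ← R3 − R1: [0, -9, 0]
R4 ← R4 + (5/3)·R1: [0, 3, 0]
R3 ← R3 − (6/5)·R2: [0, 0, 0]
R4 ← R4 + (2/5)·R2: [0, 0, 0]
2 nonzero rows, so rank(AM) = 2.

2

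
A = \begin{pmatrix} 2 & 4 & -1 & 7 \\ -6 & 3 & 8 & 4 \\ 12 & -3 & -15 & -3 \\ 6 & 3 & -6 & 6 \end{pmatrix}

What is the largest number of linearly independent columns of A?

2

Row reduce to echelon form.
R2 ← R2 + (3)·R1: [0, 15, 5, 25]
R3 ← R3 − (6)·R1: [0, -27, -9, -45]
R4 ← R4 − (3)·R1: [0, -9, -3, -15]
R3 ← R3 + (9/5)·R2: [0, 0, 0, 0]
R4 ← R4 + (3/5)·R2: [0, 0, 0, 0]
Echelon form has 2 nonzero rows, so rank(A) = 2.
The rank gives the maximum number of linearly independent columns: 2.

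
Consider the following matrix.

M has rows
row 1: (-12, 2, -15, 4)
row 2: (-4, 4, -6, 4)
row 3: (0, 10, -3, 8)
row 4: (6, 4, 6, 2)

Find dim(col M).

Row reduce to echelon form.
R2 ← R2 − (1/3)·R1: [0, 10/3, -1, 8/3]
R4 ← R4 + (1/2)·R1: [0, 5, -3/2, 4]
R3 ← R3 − (3)·R2: [0, 0, 0, 0]
R4 ← R4 − (3/2)·R2: [0, 0, 0, 0]
Echelon form has 2 nonzero rows, so rank(M) = 2.
The column space has dimension equal to the rank: 2.

2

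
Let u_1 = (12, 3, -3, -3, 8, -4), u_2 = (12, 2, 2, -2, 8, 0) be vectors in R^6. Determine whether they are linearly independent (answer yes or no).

yes

Form the matrix with these vectors as rows and row reduce.
R2 ← R2 − R1: [0, -1, 5, 1, 0, 4]
2 nonzero rows, so the 2 vectors span a space of dimension 2.
Since 2 = 2, the vectors are linearly independent.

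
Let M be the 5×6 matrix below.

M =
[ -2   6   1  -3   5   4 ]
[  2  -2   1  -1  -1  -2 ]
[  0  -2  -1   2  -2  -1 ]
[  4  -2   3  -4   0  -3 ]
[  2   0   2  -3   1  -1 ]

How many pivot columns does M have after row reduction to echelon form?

Row reduce to echelon form.
R2 ← R2 + R1: [0, 4, 2, -4, 4, 2]
R4 ← R4 + (2)·R1: [0, 10, 5, -10, 10, 5]
R5 ← R5 + R1: [0, 6, 3, -6, 6, 3]
R3 ← R3 + (1/2)·R2: [0, 0, 0, 0, 0, 0]
R4 ← R4 − (5/2)·R2: [0, 0, 0, 0, 0, 0]
R5 ← R5 − (3/2)·R2: [0, 0, 0, 0, 0, 0]
Echelon form has 2 nonzero rows, so rank(M) = 2.
Each nonzero row contributes one pivot column: 2 pivot columns.

2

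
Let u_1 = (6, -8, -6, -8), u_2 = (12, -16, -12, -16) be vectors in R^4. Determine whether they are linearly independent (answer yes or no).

Form the matrix with these vectors as rows and row reduce.
R2 ← R2 − (2)·R1: [0, 0, 0, 0]
1 nonzero row, so the 2 vectors span a space of dimension 1.
Since 1 < 2, the vectors are linearly dependent.

no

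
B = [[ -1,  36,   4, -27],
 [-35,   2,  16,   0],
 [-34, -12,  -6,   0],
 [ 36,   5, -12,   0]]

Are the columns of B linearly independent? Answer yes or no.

Row reduce B to echelon form.
R2 ← R2 − (35)·R1: [0, -1258, -124, 945]
R3 ← R3 − (34)·R1: [0, -1236, -142, 918]
R4 ← R4 + (36)·R1: [0, 1301, 132, -972]
R3 ← R3 − (618/629)·R2: [0, 0, -12686/629, -6588/629]
R4 ← R4 + (1301/1258)·R2: [0, 0, 2366/629, 6669/1258]
R4 ← R4 + (1183/6343)·R3: [0, 0, 0, 42471/12686]
4 pivots among 4 columns.
Every column is a pivot column, so the columns are linearly independent.

yes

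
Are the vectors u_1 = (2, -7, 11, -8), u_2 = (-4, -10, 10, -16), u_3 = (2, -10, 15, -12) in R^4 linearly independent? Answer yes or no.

no

Form the matrix with these vectors as rows and row reduce.
R2 ← R2 + (2)·R1: [0, -24, 32, -32]
R3 ← R3 − R1: [0, -3, 4, -4]
R3 ← R3 − (1/8)·R2: [0, 0, 0, 0]
2 nonzero rows, so the 3 vectors span a space of dimension 2.
Since 2 < 3, the vectors are linearly dependent.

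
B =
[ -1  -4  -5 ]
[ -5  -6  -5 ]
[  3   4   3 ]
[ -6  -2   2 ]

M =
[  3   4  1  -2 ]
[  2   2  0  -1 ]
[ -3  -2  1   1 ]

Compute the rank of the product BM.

First compute BM:
[[  4,  -2,  -6,   1],
 [-12, -22, -10,  11],
 [  8,  14,   6,  -7],
 [-28, -32,  -4,  16]]
Now row reduce the product.
R2 ← R2 + (3)·R1: [0, -28, -28, 14]
R3 ← R3 − (2)·R1: [0, 18, 18, -9]
R4 ← R4 + (7)·R1: [0, -46, -46, 23]
R3 ← R3 + (9/14)·R2: [0, 0, 0, 0]
R4 ← R4 − (23/14)·R2: [0, 0, 0, 0]
2 nonzero rows, so rank(BM) = 2.

2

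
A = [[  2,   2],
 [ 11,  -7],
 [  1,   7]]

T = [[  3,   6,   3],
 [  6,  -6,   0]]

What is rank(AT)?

First compute AT:
[[ 18,   0,   6],
 [ -9, 108,  33],
 [ 45, -36,   3]]
Now row reduce the product.
R2 ← R2 + (1/2)·R1: [0, 108, 36]
R3 ← R3 − (5/2)·R1: [0, -36, -12]
R3 ← R3 + (1/3)·R2: [0, 0, 0]
2 nonzero rows, so rank(AT) = 2.

2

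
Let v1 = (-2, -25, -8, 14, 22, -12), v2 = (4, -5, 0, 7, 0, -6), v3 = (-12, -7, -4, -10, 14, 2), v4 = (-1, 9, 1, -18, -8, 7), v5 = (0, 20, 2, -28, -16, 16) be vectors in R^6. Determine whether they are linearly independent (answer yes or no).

Form the matrix with these vectors as rows and row reduce.
R2 ← R2 + (2)·R1: [0, -55, -16, 35, 44, -30]
R3 ← R3 − (6)·R1: [0, 143, 44, -94, -118, 74]
R4 ← R4 − (1/2)·R1: [0, 43/2, 5, -25, -19, 13]
R3 ← R3 + (13/5)·R2: [0, 0, 12/5, -3, -18/5, -4]
R4 ← R4 + (43/110)·R2: [0, 0, -69/55, -249/22, -9/5, 14/11]
R5 ← R5 + (4/11)·R2: [0, 0, -42/11, -168/11, 0, 56/11]
R4 ← R4 + (23/44)·R3: [0, 0, 0, -567/44, -81/22, -9/11]
R5 ← R5 + (35/22)·R3: [0, 0, 0, -441/22, -63/11, -14/11]
R5 ← R5 − (14/9)·R4: [0, 0, 0, 0, 0, 0]
4 nonzero rows, so the 5 vectors span a space of dimension 4.
Since 4 < 5, the vectors are linearly dependent.

no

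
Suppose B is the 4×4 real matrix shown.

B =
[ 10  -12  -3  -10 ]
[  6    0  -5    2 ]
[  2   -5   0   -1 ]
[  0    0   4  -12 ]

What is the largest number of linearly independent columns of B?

4

Row reduce to echelon form.
R2 ← R2 − (3/5)·R1: [0, 36/5, -16/5, 8]
R3 ← R3 − (1/5)·R1: [0, -13/5, 3/5, 1]
R3 ← R3 + (13/36)·R2: [0, 0, -5/9, 35/9]
R4 ← R4 + (36/5)·R3: [0, 0, 0, 16]
Echelon form has 4 nonzero rows, so rank(B) = 4.
The rank gives the maximum number of linearly independent columns: 4.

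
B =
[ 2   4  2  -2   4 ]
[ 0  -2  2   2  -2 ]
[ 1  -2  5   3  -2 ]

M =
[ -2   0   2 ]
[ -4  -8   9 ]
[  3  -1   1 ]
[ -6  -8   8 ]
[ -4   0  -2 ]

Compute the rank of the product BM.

First compute BM:
[[-18, -18,  18],
 [ 10,  -2,   4],
 [ 11, -13,  17]]
Now row reduce the product.
R2 ← R2 + (5/9)·R1: [0, -12, 14]
R3 ← R3 + (11/18)·R1: [0, -24, 28]
R3 ← R3 − (2)·R2: [0, 0, 0]
2 nonzero rows, so rank(BM) = 2.

2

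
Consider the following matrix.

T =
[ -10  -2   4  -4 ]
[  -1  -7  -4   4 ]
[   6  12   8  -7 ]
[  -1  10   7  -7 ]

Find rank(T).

3

Row reduce to echelon form.
R2 ← R2 − (1/10)·R1: [0, -34/5, -22/5, 22/5]
R3 ← R3 + (3/5)·R1: [0, 54/5, 52/5, -47/5]
R4 ← R4 − (1/10)·R1: [0, 51/5, 33/5, -33/5]
R3 ← R3 + (27/17)·R2: [0, 0, 58/17, -41/17]
R4 ← R4 + (3/2)·R2: [0, 0, 0, 0]
Echelon form has 3 nonzero rows, so rank(T) = 3.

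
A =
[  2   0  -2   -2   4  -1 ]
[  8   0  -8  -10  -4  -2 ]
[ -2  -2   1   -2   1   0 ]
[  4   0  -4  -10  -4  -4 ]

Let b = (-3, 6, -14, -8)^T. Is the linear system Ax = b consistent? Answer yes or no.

Row reduce the augmented matrix [A | b].
R2 ← R2 − (4)·R1: [0, 0, 0, -2, -20, 2, 18]
R3 ← R3 + R1: [0, -2, -1, -4, 5, -1, -17]
R4 ← R4 − (2)·R1: [0, 0, 0, -6, -12, -2, -2]
Swap R2 ↔ R3
R4 ← R4 − (3)·R3: [0, 0, 0, 0, 48, -8, -56]
The echelon form has 4 nonzero rows, and every pivot lies in the first 6 columns, so rank(A) = rank([A|b]) = 4.
The system is consistent.

yes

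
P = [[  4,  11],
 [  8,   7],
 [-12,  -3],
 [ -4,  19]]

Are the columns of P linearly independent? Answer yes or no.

Row reduce P to echelon form.
R2 ← R2 − (2)·R1: [0, -15]
R3 ← R3 + (3)·R1: [0, 30]
R4 ← R4 + R1: [0, 30]
R3 ← R3 + (2)·R2: [0, 0]
R4 ← R4 + (2)·R2: [0, 0]
2 pivots among 2 columns.
Every column is a pivot column, so the columns are linearly independent.

yes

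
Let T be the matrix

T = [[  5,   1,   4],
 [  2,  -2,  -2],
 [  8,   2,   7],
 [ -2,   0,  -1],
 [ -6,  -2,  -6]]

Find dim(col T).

2

Row reduce to echelon form.
R2 ← R2 − (2/5)·R1: [0, -12/5, -18/5]
R3 ← R3 − (8/5)·R1: [0, 2/5, 3/5]
R4 ← R4 + (2/5)·R1: [0, 2/5, 3/5]
R5 ← R5 + (6/5)·R1: [0, -4/5, -6/5]
R3 ← R3 + (1/6)·R2: [0, 0, 0]
R4 ← R4 + (1/6)·R2: [0, 0, 0]
R5 ← R5 − (1/3)·R2: [0, 0, 0]
Echelon form has 2 nonzero rows, so rank(T) = 2.
The column space has dimension equal to the rank: 2.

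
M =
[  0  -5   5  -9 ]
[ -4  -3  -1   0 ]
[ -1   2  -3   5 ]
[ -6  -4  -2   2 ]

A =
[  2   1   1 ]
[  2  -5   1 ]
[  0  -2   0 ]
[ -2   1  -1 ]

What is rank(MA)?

2

First compute MA:
[[  8,   6,   4],
 [-14,  13,  -7],
 [ -8,   0,  -4],
 [-24,  20, -12]]
Now row reduce the product.
R2 ← R2 + (7/4)·R1: [0, 47/2, 0]
R3 ← R3 + R1: [0, 6, 0]
R4 ← R4 + (3)·R1: [0, 38, 0]
R3 ← R3 − (12/47)·R2: [0, 0, 0]
R4 ← R4 − (76/47)·R2: [0, 0, 0]
2 nonzero rows, so rank(MA) = 2.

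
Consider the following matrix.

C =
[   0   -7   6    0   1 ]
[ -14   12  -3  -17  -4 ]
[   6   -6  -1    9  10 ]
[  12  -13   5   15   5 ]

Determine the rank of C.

4

Row reduce to echelon form.
Swap R1 ↔ R2
R3 ← R3 + (3/7)·R1: [0, -6/7, -16/7, 12/7, 58/7]
R4 ← R4 + (6/7)·R1: [0, -19/7, 17/7, 3/7, 11/7]
R3 ← R3 − (6/49)·R2: [0, 0, -148/49, 12/7, 400/49]
R4 ← R4 − (19/49)·R2: [0, 0, 5/49, 3/7, 58/49]
R4 ← R4 + (5/148)·R3: [0, 0, 0, 18/37, 54/37]
Echelon form has 4 nonzero rows, so rank(C) = 4.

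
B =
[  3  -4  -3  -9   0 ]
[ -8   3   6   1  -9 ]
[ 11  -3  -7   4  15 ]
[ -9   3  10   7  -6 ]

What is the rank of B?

Row reduce to echelon form.
R2 ← R2 + (8/3)·R1: [0, -23/3, -2, -23, -9]
R3 ← R3 − (11/3)·R1: [0, 35/3, 4, 37, 15]
R4 ← R4 + (3)·R1: [0, -9, 1, -20, -6]
R3 ← R3 + (35/23)·R2: [0, 0, 22/23, 2, 30/23]
R4 ← R4 − (27/23)·R2: [0, 0, 77/23, 7, 105/23]
R4 ← R4 − (7/2)·R3: [0, 0, 0, 0, 0]
Echelon form has 3 nonzero rows, so rank(B) = 3.

3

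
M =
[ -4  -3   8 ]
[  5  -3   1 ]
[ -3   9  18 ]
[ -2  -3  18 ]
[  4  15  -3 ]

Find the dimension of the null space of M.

Row reduce to echelon form.
R2 ← R2 + (5/4)·R1: [0, -27/4, 11]
R3 ← R3 − (3/4)·R1: [0, 45/4, 12]
R4 ← R4 − (1/2)·R1: [0, -3/2, 14]
R5 ← R5 + R1: [0, 12, 5]
R3 ← R3 + (5/3)·R2: [0, 0, 91/3]
R4 ← R4 − (2/9)·R2: [0, 0, 104/9]
R5 ← R5 + (16/9)·R2: [0, 0, 221/9]
R4 ← R4 − (8/21)·R3: [0, 0, 0]
R5 ← R5 − (17/21)·R3: [0, 0, 0]
3 nonzero rows, so rank(M) = 3.
M has 3 columns; by rank–nullity, nullity = 3 − 3 = 0.

0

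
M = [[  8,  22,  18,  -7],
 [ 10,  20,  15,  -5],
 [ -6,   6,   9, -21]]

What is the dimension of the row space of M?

Row reduce to echelon form.
R2 ← R2 − (5/4)·R1: [0, -15/2, -15/2, 15/4]
R3 ← R3 + (3/4)·R1: [0, 45/2, 45/2, -105/4]
R3 ← R3 + (3)·R2: [0, 0, 0, -15]
Echelon form has 3 nonzero rows, so rank(M) = 3.
The row space has dimension equal to the rank: 3.

3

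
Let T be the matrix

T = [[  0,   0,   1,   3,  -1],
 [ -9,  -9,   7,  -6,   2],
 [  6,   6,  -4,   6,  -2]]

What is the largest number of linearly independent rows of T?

2

Row reduce to echelon form.
Swap R1 ↔ R2
R3 ← R3 + (2/3)·R1: [0, 0, 2/3, 2, -2/3]
R3 ← R3 − (2/3)·R2: [0, 0, 0, 0, 0]
Echelon form has 2 nonzero rows, so rank(T) = 2.
The rank gives the maximum number of linearly independent rows: 2.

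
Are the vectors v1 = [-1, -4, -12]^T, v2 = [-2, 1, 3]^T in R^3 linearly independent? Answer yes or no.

yes

Form the matrix with these vectors as rows and row reduce.
R2 ← R2 − (2)·R1: [0, 9, 27]
2 nonzero rows, so the 2 vectors span a space of dimension 2.
Since 2 = 2, the vectors are linearly independent.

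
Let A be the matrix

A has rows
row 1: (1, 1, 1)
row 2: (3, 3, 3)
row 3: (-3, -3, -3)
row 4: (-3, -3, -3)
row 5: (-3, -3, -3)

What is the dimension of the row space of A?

1

Row reduce to echelon form.
R2 ← R2 − (3)·R1: [0, 0, 0]
R3 ← R3 + (3)·R1: [0, 0, 0]
R4 ← R4 + (3)·R1: [0, 0, 0]
R5 ← R5 + (3)·R1: [0, 0, 0]
Echelon form has 1 nonzero row, so rank(A) = 1.
The row space has dimension equal to the rank: 1.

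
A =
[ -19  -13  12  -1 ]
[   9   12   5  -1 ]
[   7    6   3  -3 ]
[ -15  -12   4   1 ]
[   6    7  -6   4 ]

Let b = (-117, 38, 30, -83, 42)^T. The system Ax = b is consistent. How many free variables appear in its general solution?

Row reduce the augmented matrix [A | b].
R2 ← R2 + (9/19)·R1: [0, 111/19, 203/19, -28/19, -331/19]
R3 ← R3 + (7/19)·R1: [0, 23/19, 141/19, -64/19, -249/19]
R4 ← R4 − (15/19)·R1: [0, -33/19, -104/19, 34/19, 178/19]
R5 ← R5 + (6/19)·R1: [0, 55/19, -42/19, 70/19, 96/19]
R3 ← R3 − (23/111)·R2: [0, 0, 578/111, -340/111, -1054/111]
R4 ← R4 + (11/37)·R2: [0, 0, -85/37, 50/37, 155/37]
R5 ← R5 − (55/111)·R2: [0, 0, -833/111, 490/111, 1519/111]
R4 ← R4 + (15/34)·R3: [0, 0, 0, 0, 0]
R5 ← R5 + (49/34)·R3: [0, 0, 0, 0, 0]
The echelon form has 3 nonzero rows, and every pivot lies in the first 4 columns, so rank(A) = rank([A|b]) = 3.
The system is consistent.
Free variables = (unknowns) − (rank) = 4 − 3 = 1.

1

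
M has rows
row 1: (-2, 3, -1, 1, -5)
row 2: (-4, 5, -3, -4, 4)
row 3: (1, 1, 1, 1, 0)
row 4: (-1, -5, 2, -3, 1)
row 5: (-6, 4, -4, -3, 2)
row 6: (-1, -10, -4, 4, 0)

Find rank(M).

5

Row reduce to echelon form.
R2 ← R2 − (2)·R1: [0, -1, -1, -6, 14]
R3 ← R3 + (1/2)·R1: [0, 5/2, 1/2, 3/2, -5/2]
R4 ← R4 − (1/2)·R1: [0, -13/2, 5/2, -7/2, 7/2]
R5 ← R5 − (3)·R1: [0, -5, -1, -6, 17]
R6 ← R6 − (1/2)·R1: [0, -23/2, -7/2, 7/2, 5/2]
R3 ← R3 + (5/2)·R2: [0, 0, -2, -27/2, 65/2]
R4 ← R4 − (13/2)·R2: [0, 0, 9, 71/2, -175/2]
R5 ← R5 − (5)·R2: [0, 0, 4, 24, -53]
R6 ← R6 − (23/2)·R2: [0, 0, 8, 145/2, -317/2]
R4 ← R4 + (9/2)·R3: [0, 0, 0, -101/4, 235/4]
R5 ← R5 + (2)·R3: [0, 0, 0, -3, 12]
R6 ← R6 + (4)·R3: [0, 0, 0, 37/2, -57/2]
R5 ← R5 − (12/101)·R4: [0, 0, 0, 0, 507/101]
R6 ← R6 + (74/101)·R4: [0, 0, 0, 0, 1469/101]
R6 ← R6 − (113/39)·R5: [0, 0, 0, 0, 0]
Echelon form has 5 nonzero rows, so rank(M) = 5.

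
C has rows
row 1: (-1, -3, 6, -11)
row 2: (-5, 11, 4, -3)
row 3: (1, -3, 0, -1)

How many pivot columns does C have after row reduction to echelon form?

Row reduce to echelon form.
R2 ← R2 − (5)·R1: [0, 26, -26, 52]
R3 ← R3 + R1: [0, -6, 6, -12]
R3 ← R3 + (3/13)·R2: [0, 0, 0, 0]
Echelon form has 2 nonzero rows, so rank(C) = 2.
Each nonzero row contributes one pivot column: 2 pivot columns.

2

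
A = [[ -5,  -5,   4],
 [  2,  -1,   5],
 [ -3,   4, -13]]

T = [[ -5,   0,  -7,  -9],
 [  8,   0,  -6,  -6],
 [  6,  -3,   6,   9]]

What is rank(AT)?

First compute AT:
[[  9, -12,  89, 111],
 [ 12, -15,  22,  33],
 [-31,  39, -81, -114]]
Now row reduce the product.
R2 ← R2 − (4/3)·R1: [0, 1, -290/3, -115]
R3 ← R3 + (31/9)·R1: [0, -7/3, 2030/9, 805/3]
R3 ← R3 + (7/3)·R2: [0, 0, 0, 0]
2 nonzero rows, so rank(AT) = 2.

2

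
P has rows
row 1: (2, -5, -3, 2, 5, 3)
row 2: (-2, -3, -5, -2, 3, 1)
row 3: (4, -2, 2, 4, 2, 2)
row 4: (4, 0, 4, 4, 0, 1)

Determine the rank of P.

2

Row reduce to echelon form.
R2 ← R2 + R1: [0, -8, -8, 0, 8, 4]
R3 ← R3 − (2)·R1: [0, 8, 8, 0, -8, -4]
R4 ← R4 − (2)·R1: [0, 10, 10, 0, -10, -5]
R3 ← R3 + R2: [0, 0, 0, 0, 0, 0]
R4 ← R4 + (5/4)·R2: [0, 0, 0, 0, 0, 0]
Echelon form has 2 nonzero rows, so rank(P) = 2.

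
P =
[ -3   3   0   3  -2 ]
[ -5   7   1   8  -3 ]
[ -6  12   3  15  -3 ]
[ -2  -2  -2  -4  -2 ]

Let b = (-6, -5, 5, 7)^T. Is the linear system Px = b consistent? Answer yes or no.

no

Row reduce the augmented matrix [P | b].
R2 ← R2 − (5/3)·R1: [0, 2, 1, 3, 1/3, 5]
R3 ← R3 − (2)·R1: [0, 6, 3, 9, 1, 17]
R4 ← R4 − (2/3)·R1: [0, -4, -2, -6, -2/3, 11]
R3 ← R3 − (3)·R2: [0, 0, 0, 0, 0, 2]
R4 ← R4 + (2)·R2: [0, 0, 0, 0, 0, 21]
R4 ← R4 − (21/2)·R3: [0, 0, 0, 0, 0, 0]
The echelon form has 3 nonzero rows; the last pivot sits in the augmented column, so rank(P) = 2 but rank([P|b]) = 3.
Since the ranks differ, the system is inconsistent.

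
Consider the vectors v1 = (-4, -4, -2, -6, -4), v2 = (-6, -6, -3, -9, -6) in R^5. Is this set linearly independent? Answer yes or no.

no

Form the matrix with these vectors as rows and row reduce.
R2 ← R2 − (3/2)·R1: [0, 0, 0, 0, 0]
1 nonzero row, so the 2 vectors span a space of dimension 1.
Since 1 < 2, the vectors are linearly dependent.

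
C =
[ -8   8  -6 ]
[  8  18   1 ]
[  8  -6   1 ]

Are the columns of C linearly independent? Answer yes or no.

Row reduce C to echelon form.
R2 ← R2 + R1: [0, 26, -5]
R3 ← R3 + R1: [0, 2, -5]
R3 ← R3 − (1/13)·R2: [0, 0, -60/13]
3 pivots among 3 columns.
Every column is a pivot column, so the columns are linearly independent.

yes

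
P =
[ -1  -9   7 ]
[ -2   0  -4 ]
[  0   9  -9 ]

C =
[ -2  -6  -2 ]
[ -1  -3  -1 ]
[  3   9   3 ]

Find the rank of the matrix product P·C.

First compute PC:
[[ 32,  96,  32],
 [ -8, -24,  -8],
 [-36, -108, -36]]
Now row reduce the product.
R2 ← R2 + (1/4)·R1: [0, 0, 0]
R3 ← R3 + (9/8)·R1: [0, 0, 0]
1 nonzero row, so rank(PC) = 1.

1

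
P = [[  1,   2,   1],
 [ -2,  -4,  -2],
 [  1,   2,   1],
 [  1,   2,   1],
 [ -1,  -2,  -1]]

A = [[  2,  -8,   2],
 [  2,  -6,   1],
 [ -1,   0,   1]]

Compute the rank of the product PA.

1

First compute PA:
[[  5, -20,   5],
 [-10,  40, -10],
 [  5, -20,   5],
 [  5, -20,   5],
 [ -5,  20,  -5]]
Now row reduce the product.
R2 ← R2 + (2)·R1: [0, 0, 0]
R3 ← R3 − R1: [0, 0, 0]
R4 ← R4 − R1: [0, 0, 0]
R5 ← R5 + R1: [0, 0, 0]
1 nonzero row, so rank(PA) = 1.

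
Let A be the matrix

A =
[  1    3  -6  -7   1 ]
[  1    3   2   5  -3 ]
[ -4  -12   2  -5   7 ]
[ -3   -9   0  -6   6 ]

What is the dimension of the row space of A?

2

Row reduce to echelon form.
R2 ← R2 − R1: [0, 0, 8, 12, -4]
R3 ← R3 + (4)·R1: [0, 0, -22, -33, 11]
R4 ← R4 + (3)·R1: [0, 0, -18, -27, 9]
R3 ← R3 + (11/4)·R2: [0, 0, 0, 0, 0]
R4 ← R4 + (9/4)·R2: [0, 0, 0, 0, 0]
Echelon form has 2 nonzero rows, so rank(A) = 2.
The row space has dimension equal to the rank: 2.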